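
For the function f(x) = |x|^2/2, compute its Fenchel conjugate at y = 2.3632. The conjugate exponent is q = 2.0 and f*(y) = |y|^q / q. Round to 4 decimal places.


The conjugate exponent q satisfies 1/p + 1/q = 1.
p = 2, so q = 2/(2 - 1) = 2.0
|y|^q = 2.3632^2.0 = 5.5847
f*(2.3632) = 5.5847 / 2.0 = 2.7924


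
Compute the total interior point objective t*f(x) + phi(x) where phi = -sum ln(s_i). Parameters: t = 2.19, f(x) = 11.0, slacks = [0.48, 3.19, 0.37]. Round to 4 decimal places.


Step 1: Compute log-barrier.
ln values: [-0.734, 1.16, -0.9943]
phi = -(-0.734 + 1.16 - 0.9943) = 0.5682
Step 2: Compute augmented objective.
t*f(x) = 2.19*11.0 = 24.09
Total = 24.09 + 0.5682 = 24.6582


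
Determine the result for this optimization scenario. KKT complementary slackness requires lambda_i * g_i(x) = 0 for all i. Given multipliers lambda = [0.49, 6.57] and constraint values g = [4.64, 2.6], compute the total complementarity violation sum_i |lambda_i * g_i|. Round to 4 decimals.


KKT complementary slackness check:
lambda_1 * g_1 = 0.49 * 4.64 = 2.2736
lambda_2 * g_2 = 6.57 * 2.6 = 17.082
Total violation = 2.2736 + 17.082 = 19.3556


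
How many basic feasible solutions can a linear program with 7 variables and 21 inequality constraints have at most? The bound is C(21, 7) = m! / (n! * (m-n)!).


Each vertex corresponds to some choice of n active constraints out of m, so the number of vertices is at most C(m, n) = m! / (n!(m-n)!).
m = 21, n = 7
Numerator: 21 * 20 * 19 * 18 * 17 * 16 * 15
Denominator: 7! = 5040
C(21, 7) = 116280


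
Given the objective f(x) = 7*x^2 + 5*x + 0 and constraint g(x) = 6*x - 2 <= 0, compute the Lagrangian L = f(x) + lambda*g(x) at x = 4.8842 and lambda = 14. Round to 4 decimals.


Step 1: Evaluate f(x).
f(4.8842) = 7*4.8842^2 + 5*4.8842 + 0 = 191.4089
Step 2: Evaluate g(x).
g(4.8842) = 6*4.8842 - 2 = 27.3052
Step 3: Compute Lagrangian.
L = 191.4089 + 14*27.3052 = 573.6817


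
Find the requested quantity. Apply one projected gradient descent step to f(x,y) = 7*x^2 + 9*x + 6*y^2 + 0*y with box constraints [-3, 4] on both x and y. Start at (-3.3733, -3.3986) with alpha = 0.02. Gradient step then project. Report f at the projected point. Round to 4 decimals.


Step 1: Compute gradient at (-3.3733, -3.3986).
grad_x = 2*7*-3.3733 + 9 = -38.2262
grad_y = 2*6*-3.3986 + 0 = -40.7832
Step 2: Gradient step.
x_raw = -3.3733 - 0.02*-38.2262 = -2.6088
y_raw = -3.3986 - 0.02*-40.7832 = -2.5829
Step 3: Project onto [-3, 4].
x_proj = clip(-2.6088) = -2.6088
y_proj = clip(-2.5829) = -2.5829
Step 4: Evaluate f.
f(-2.6088, -2.5829) = 64.1904


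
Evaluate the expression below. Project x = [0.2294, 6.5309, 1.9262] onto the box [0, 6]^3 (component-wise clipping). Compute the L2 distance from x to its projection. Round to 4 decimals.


Project each component onto [0, 6].
clip(0.2294) = 0.2294, clip(6.5309) = 6.0, clip(1.9262) = 1.9262
Projection = [0.2294, 6.0, 1.9262]
Squared diffs: [0.0, 0.2819, 0.0]
Distance = sqrt(0.2819) = 0.5309


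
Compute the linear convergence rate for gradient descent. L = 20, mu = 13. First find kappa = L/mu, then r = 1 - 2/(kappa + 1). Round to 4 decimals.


Step 1: Compute the condition number.
kappa = L/mu = 20/13 = 1.5385
Step 2: Compute the convergence rate.
r = 1 - 2/(kappa + 1) = 1 - 2*mu/(L + mu) = (L - mu)/(L + mu) = 7/33 = 0.2121


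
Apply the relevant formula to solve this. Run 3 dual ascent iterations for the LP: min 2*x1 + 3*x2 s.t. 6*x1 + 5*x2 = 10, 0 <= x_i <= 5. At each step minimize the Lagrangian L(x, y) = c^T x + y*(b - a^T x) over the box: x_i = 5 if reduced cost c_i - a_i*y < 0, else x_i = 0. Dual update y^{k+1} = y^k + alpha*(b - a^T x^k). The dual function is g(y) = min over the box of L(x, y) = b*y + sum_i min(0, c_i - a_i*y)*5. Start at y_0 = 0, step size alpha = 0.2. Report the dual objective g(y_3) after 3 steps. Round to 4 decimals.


Dual ascent for LP: min 2*x1 + 3*x2, 6*x1 + 5*x2 = 10, 0 <= x_i <= 5
Step 1: y^k = 0.0, reduced costs: (2.0, 3.0)
  x^k = (0.0, 0.0), subgradient = b - a^T x = 10.0
  y^{k+1} = 0.0 + 0.2*10.0 = 2.0
Step 2: y^k = 2.0, reduced costs: (-10.0, -7.0)
  x^k = (5.0, 5.0), subgradient = b - a^T x = -45.0
  y^{k+1} = 2.0 + 0.2*-45.0 = -7.0
Step 3: y^k = -7.0, reduced costs: (44.0, 38.0)
  x^k = (0.0, 0.0), subgradient = b - a^T x = 10.0
  y^{k+1} = -7.0 + 0.2*10.0 = -5.0
Dual objective at y_3 = -5.0: reduced costs (32.0, 28.0), box minimizer x = (0.0, 0.0)
g(y_3) = b*y + (c1 - a1*y)*x1 + (c2 - a2*y)*x2 = 10*(-5.0) + 32.0*0.0 + 28.0*0.0 = -50.0 + 0.0 + 0.0 = -50.0


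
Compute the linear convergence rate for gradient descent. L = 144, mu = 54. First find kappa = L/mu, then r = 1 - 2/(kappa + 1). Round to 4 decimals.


Step 1: Compute the condition number.
kappa = L/mu = 144/54 = 2.6667
Step 2: Compute the convergence rate.
r = 1 - 2/(kappa + 1) = 1 - 2*mu/(L + mu) = (L - mu)/(L + mu) = 90/198 = 0.4545


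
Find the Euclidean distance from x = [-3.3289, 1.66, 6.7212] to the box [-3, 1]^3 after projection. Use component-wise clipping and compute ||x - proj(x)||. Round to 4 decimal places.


Project each component onto [-3, 1].
clip(-3.3289) = -3.0, clip(1.66) = 1.0, clip(6.7212) = 1.0
Projection = [-3.0, 1.0, 1.0]
Squared diffs: [0.1082, 0.4356, 32.7321]
Distance = sqrt(33.2759) = 5.7685


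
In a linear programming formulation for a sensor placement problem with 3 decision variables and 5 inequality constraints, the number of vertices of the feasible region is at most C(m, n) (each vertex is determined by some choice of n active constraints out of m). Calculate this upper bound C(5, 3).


Each vertex corresponds to some choice of n active constraints out of m, so the number of vertices is at most C(m, n) = m! / (n!(m-n)!).
m = 5, n = 3
Numerator: 5 * 4 * 3
Denominator: 3! = 6
C(5, 3) = 10


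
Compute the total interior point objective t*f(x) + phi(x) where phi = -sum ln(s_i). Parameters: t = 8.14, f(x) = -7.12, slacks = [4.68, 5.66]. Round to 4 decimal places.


Step 1: Compute log-barrier.
ln values: [1.5433, 1.7334]
phi = -(1.5433 + 1.7334) = -3.2767
Step 2: Compute augmented objective.
t*f(x) = 8.14*-7.12 = -57.9568
Total = -57.9568 - 3.2767 = -61.2335


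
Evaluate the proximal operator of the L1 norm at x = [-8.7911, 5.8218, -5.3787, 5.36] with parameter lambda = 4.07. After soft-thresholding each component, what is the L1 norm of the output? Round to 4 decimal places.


Soft-thresholding with lambda = 4.07:
prox(-8.7911) = sign(-8.7911)*max(|-8.7911| - 4.07, 0) = -4.7211
prox(5.8218) = sign(5.8218)*max(|5.8218| - 4.07, 0) = 1.7518
prox(-5.3787) = sign(-5.3787)*max(|-5.3787| - 4.07, 0) = -1.3087
prox(5.36) = sign(5.36)*max(|5.36| - 4.07, 0) = 1.29
prox(x) = [-4.7211, 1.7518, -1.3087, 1.29]
||prox(x)||_1 = 4.7211 + 1.7518 + 1.3087 + 1.29 = 9.0716


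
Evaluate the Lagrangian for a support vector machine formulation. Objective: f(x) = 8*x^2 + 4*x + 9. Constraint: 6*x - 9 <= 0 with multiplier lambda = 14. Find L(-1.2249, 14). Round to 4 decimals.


Step 1: Evaluate f(x).
f(-1.2249) = 8*(-1.2249)^2 + 4*(-1.2249) + 9 = 16.1034
Step 2: Evaluate g(x).
g(-1.2249) = 6*-1.2249 - 9 = -16.3494
Step 3: Compute Lagrangian.
L = 16.1034 + 14*-16.3494 = -212.7882


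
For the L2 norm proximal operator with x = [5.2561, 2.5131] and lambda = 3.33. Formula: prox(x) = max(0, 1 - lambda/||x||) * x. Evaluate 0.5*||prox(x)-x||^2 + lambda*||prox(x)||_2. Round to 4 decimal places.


Step 1: Compute ||x||.
||x|| = 5.826
Step 2: Compute scaling factor.
scale = max(0, 1 - 3.33/5.826) = 0.4284
Step 3: prox(x) = [2.2518, 1.0767]
||prox(x)|| = 2.496
Step 4: Proximal objective.
0.5*||prox-x||^2 = 5.5445
lambda*||prox|| = 8.3117
Total = 13.8561


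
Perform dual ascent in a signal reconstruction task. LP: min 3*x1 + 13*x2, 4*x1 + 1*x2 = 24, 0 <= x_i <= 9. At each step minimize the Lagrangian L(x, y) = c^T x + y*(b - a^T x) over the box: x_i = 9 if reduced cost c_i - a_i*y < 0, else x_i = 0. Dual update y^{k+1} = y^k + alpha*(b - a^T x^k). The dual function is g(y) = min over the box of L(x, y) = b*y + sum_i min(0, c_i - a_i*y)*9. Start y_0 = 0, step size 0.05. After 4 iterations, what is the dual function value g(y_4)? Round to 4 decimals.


Dual ascent for LP: min 3*x1 + 13*x2, 4*x1 + 1*x2 = 24, 0 <= x_i <= 9
Step 1: y^k = 0.0, reduced costs: (3.0, 13.0)
  x^k = (0.0, 0.0), subgradient = b - a^T x = 24.0
  y^{k+1} = 0.0 + 0.05*24.0 = 1.2
Step 2: y^k = 1.2, reduced costs: (-1.8, 11.8)
  x^k = (9.0, 0.0), subgradient = b - a^T x = -12.0
  y^{k+1} = 1.2 + 0.05*-12.0 = 0.6
Step 3: y^k = 0.6, reduced costs: (0.6, 12.4)
  x^k = (0.0, 0.0), subgradient = b - a^T x = 24.0
  y^{k+1} = 0.6 + 0.05*24.0 = 1.8
Step 4: y^k = 1.8, reduced costs: (-4.2, 11.2)
  x^k = (9.0, 0.0), subgradient = b - a^T x = -12.0
  y^{k+1} = 1.8 + 0.05*-12.0 = 1.2
Dual objective at y_4 = 1.2: reduced costs (-1.8, 11.8), box minimizer x = (9.0, 0.0)
g(y_4) = b*y + (c1 - a1*y)*x1 + (c2 - a2*y)*x2 = 24*1.2 + (-1.8)*9.0 + 11.8*0.0 = 28.8 - 16.2 + 0.0 = 12.6


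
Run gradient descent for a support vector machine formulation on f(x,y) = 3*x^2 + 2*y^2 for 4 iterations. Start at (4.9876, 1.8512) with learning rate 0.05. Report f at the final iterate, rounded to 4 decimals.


Gradient descent on f(x,y) = 3*x^2 + 2*y^2.
Starting point: (4.9876, 1.8512), alpha = 0.05
Step 1: grad_x = 2*3*4.9876 = 29.9256, grad_y = 2*2*1.8512 = 7.4048
  x_1 = 4.9876 - 0.05*29.9256 = 3.4913
  y_1 = 1.8512 - 0.05*7.4048 = 1.481
Step 2: grad_x = 2*3*3.4913 = 20.9479, grad_y = 2*2*1.481 = 5.9238
  x_2 = 3.4913 - 0.05*20.9479 = 2.4439
  y_2 = 1.481 - 0.05*5.9238 = 1.1848
Step 3: grad_x = 2*3*2.4439 = 14.6635, grad_y = 2*2*1.1848 = 4.7391
  x_3 = 2.4439 - 0.05*14.6635 = 1.7107
  y_3 = 1.1848 - 0.05*4.7391 = 0.9478
Step 4: grad_x = 2*3*1.7107 = 10.2645, grad_y = 2*2*0.9478 = 3.7913
  x_4 = 1.7107 - 0.05*10.2645 = 1.1975
  y_4 = 0.9478 - 0.05*3.7913 = 0.7583
f(1.1975, 0.7583) = 3*1.1975^2 + 2*0.7583^2 = 5.4521


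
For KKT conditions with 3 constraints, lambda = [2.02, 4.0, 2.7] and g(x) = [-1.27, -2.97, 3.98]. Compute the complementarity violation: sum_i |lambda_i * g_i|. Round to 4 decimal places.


KKT complementary slackness check:
lambda_1 * g_1 = 2.02 * -1.27 = -2.5654
lambda_2 * g_2 = 4.0 * -2.97 = -11.88
lambda_3 * g_3 = 2.7 * 3.98 = 10.746
Total violation = 2.5654 + 11.88 + 10.746 = 25.1914


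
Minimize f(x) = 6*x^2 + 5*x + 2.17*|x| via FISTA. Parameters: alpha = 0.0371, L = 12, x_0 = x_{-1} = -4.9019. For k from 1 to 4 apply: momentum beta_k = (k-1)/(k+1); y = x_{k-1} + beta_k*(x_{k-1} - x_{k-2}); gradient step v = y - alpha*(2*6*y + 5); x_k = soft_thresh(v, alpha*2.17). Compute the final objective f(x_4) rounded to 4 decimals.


FISTA on f(x) = 6*x^2 + 5*x + 2.17*|x|
L = 12, alpha = 0.0371
Iteration 1: beta = 0.0, y = -4.9019 + 0.0*(-4.9019 + 4.9019) = -4.9019
  grad(y) = -53.8228, v = y - alpha*grad = -2.9051
  prox(v) = soft_thresh(-2.9051, 0.0805) = -2.8246
Iteration 2: beta = 0.3333, y = -2.8246 + 0.3333*(-2.8246 + 4.9019) = -2.1321
  grad(y) = -20.5855, v = y - alpha*grad = -1.3684
  prox(v) = soft_thresh(-1.3684, 0.0805) = -1.2879
Iteration 3: beta = 0.5, y = -1.2879 + 0.5*(-1.2879 + 2.8246) = -0.5196
  grad(y) = -1.2347, v = y - alpha*grad = -0.4738
  prox(v) = soft_thresh(-0.4738, 0.0805) = -0.3932
Iteration 4: beta = 0.6, y = -0.3932 + 0.6*(-0.3932 + 1.2879) = 0.1435
  grad(y) = 6.7226, v = y - alpha*grad = -0.1059
  prox(v) = soft_thresh(-0.1059, 0.0805) = -0.0254
f(x_4) = 6*(-0.0254)^2 + 5*(-0.0254) + 2.17*|-0.0254| = -0.0679


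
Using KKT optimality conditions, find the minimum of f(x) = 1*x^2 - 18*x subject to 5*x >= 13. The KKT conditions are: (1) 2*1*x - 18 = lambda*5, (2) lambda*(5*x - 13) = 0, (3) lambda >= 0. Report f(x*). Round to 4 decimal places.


Step 1: Try lambda = 0 (constraint inactive).
Stationarity: 2*1*x - 18 = 0
x* = 18/(2*1) = 9.0
Check constraint: 5*9.0 = 45.0 >= 13 -- satisfied.
Step 2: Compute optimal value.
f(x*) = 1*9.0^2 - 18*9.0 = -81.0


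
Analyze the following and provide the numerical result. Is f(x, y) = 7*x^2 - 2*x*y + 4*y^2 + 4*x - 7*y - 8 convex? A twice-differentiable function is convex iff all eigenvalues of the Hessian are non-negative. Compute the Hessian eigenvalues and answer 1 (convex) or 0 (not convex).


The Hessian of f(x,y) = 7*x^2 - 2*x*y + 4*y^2 + 4*x - 7*y - 8 is:
H = [[14, -2], [-2, 8]]
Trace = 14 + 8 = 22
Determinant = 14*8 - (-2)^2 = 108
Discriminant = (22)^2 - 4*108 = 52.0
Eigenvalues: lambda_1 = 7.3944, lambda_2 = 14.6056
The function is convex.

1


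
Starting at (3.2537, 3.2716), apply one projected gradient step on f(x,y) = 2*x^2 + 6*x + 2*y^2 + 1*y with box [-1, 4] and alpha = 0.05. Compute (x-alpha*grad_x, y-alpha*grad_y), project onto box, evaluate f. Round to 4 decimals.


Step 1: Compute gradient at (3.2537, 3.2716).
grad_x = 2*2*3.2537 + 6 = 19.0148
grad_y = 2*2*3.2716 + 1 = 14.0864
Step 2: Gradient step.
x_raw = 3.2537 - 0.05*19.0148 = 2.303
y_raw = 3.2716 - 0.05*14.0864 = 2.5673
Step 3: Project onto [-1, 4].
x_proj = clip(2.303) = 2.303
y_proj = clip(2.5673) = 2.5673
Step 4: Evaluate f.
f(2.303, 2.5673) = 40.1741


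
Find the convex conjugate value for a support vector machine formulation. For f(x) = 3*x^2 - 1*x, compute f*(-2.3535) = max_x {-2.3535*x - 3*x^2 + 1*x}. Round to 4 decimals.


f*(y) = sup_x {y*x - a*x^2 - b*x} = sup_x {(y-b)*x - a*x^2}
FOC: (y - b) - 2a*x = 0 => x* = (y - b)/(2a)
x* = (-2.3535 + 1)/(2*3) = -0.2256
f*(-2.3535) = (y-b)^2/(4a) = (-2.3535 + 1)^2/(4*3)
= 1.832/12 = 0.1527


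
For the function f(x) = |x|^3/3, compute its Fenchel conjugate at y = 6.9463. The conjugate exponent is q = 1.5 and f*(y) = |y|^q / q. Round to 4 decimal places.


The conjugate exponent q satisfies 1/p + 1/q = 1.
p = 3, so q = 3/(3 - 1) = 1.5
|y|^q = 6.9463^1.5 = 18.3076
f*(6.9463) = 18.3076 / 1.5 = 12.205


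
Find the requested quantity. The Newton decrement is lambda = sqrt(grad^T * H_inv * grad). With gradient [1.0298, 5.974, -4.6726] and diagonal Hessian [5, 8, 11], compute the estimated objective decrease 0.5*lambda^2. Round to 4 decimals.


Step 1: H is diagonal, so H^(-1) * g = [0.206, 0.7468, -0.4248].
Step 2: g^T H^(-1) g = sum_i g_i^2 / H_ii
  = (1.0298)^2/5 + (5.974)^2/8 + (-4.6726)^2/11
  = 0.2121 + 4.4611 + 1.9848 = 6.658
Step 3: Objective decrease = 0.5 * g^T H^(-1) g = 3.329


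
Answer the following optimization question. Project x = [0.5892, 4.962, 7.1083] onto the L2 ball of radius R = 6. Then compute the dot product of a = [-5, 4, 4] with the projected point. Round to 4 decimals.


Step 1: Compute ||x|| (intermediates to 6 decimals).
||x|| = sqrt(0.5892^2 + 4.962^2 + 7.1083^2) = 8.688874
Step 2: Project.
Since ||x|| > R, scale = R/||x|| = 6/8.688874 = 0.690538, proj(x) = scale * x
proj(x) = [0.406865, 3.42645, 4.908551]
Step 3: Dot product.
a^T * proj(x) = -5*0.406865 + 4*3.42645 + 4*4.908551 = 31.3057


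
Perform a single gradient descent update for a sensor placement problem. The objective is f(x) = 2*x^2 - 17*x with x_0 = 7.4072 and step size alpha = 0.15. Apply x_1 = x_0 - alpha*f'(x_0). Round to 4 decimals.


We compute the gradient at x_0 and apply the update.
f'(x) = 4*x - 17
f'(7.4072) = 4*7.4072 - 17 = 12.6288
x_1 = 7.4072 - 0.15*12.6288 = 5.5129


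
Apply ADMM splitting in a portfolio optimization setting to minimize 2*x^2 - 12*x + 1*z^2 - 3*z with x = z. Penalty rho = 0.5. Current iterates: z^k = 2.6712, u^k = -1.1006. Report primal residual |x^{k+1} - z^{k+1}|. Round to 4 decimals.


ADMM iteration with rho = 0.5, z^k = 2.6712, u^k = -1.1006
Step 1: x-update.
Minimize 2*x^2 - 12*x + (0.5/2)*(x - 2.6712 - 1.1006)^2
FOC: (2*2 + 0.5)*x = 12 + 0.5*(2.6712 + 1.1006)
x^{k+1} = 3.0858
Step 2: z-update.
Minimize 1*z^2 - 3*z + (0.5/2)*(3.0858 - z - 1.1006)^2
FOC: (2*1 + 0.5)*z = 3 + 0.5*(3.0858 - 1.1006)
z^{k+1} = 1.597
Step 3: u-update.
u^{k+1} = -1.1006 + 3.0858 - 1.597 = 0.3881
Step 4: Primal residual = |3.0858 - 1.597| = 1.4887


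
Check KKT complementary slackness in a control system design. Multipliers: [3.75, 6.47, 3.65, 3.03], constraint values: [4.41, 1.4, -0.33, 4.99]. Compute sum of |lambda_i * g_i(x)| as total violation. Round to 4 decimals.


KKT complementary slackness check:
lambda_1 * g_1 = 3.75 * 4.41 = 16.5375
lambda_2 * g_2 = 6.47 * 1.4 = 9.058
lambda_3 * g_3 = 3.65 * -0.33 = -1.2045
lambda_4 * g_4 = 3.03 * 4.99 = 15.1197
Total violation = 16.5375 + 9.058 + 1.2045 + 15.1197 = 41.9197


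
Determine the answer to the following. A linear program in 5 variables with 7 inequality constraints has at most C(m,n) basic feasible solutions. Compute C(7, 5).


Each vertex corresponds to some choice of n active constraints out of m, so the number of vertices is at most C(m, n) = m! / (n!(m-n)!).
m = 7, n = 5
Numerator: 7 * 6 * 5 * 4 * 3
Denominator: 5! = 120
C(7, 5) = 21


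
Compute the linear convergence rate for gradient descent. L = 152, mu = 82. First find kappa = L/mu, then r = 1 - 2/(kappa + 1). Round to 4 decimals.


Step 1: Compute the condition number.
kappa = L/mu = 152/82 = 1.8537
Step 2: Compute the convergence rate.
r = 1 - 2/(kappa + 1) = 1 - 2*mu/(L + mu) = (L - mu)/(L + mu) = 70/234 = 0.2991


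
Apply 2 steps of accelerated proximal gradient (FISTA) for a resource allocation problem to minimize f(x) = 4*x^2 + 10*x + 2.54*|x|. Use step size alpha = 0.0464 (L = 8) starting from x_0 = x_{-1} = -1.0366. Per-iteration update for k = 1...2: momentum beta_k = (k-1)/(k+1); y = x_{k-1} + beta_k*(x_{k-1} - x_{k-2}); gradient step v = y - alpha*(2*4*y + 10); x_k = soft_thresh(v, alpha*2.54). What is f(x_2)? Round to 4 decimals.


FISTA on f(x) = 4*x^2 + 10*x + 2.54*|x|
L = 8, alpha = 0.0464
Iteration 1: beta = 0.0, y = -1.0366 + 0.0*(-1.0366 + 1.0366) = -1.0366
  grad(y) = 1.7072, v = y - alpha*grad = -1.1158
  prox(v) = soft_thresh(-1.1158, 0.1179) = -0.998
Iteration 2: beta = 0.3333, y = -0.998 + 0.3333*(-0.998 + 1.0366) = -0.9851
  grad(y) = 2.1194, v = y - alpha*grad = -1.0834
  prox(v) = soft_thresh(-1.0834, 0.1179) = -0.9656
f(x_2) = 4*(-0.9656)^2 + 10*(-0.9656) + 2.54*|-0.9656| = -3.4739


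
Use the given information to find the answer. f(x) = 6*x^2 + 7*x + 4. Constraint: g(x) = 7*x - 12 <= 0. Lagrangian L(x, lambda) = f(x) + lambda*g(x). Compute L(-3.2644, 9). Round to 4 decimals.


Step 1: Evaluate f(x).
f(-3.2644) = 6*(-3.2644)^2 + 7*(-3.2644) + 4 = 45.087
Step 2: Evaluate g(x).
g(-3.2644) = 7*-3.2644 - 12 = -34.8508
Step 3: Compute Lagrangian.
L = 45.087 + 9*-34.8508 = -268.5702


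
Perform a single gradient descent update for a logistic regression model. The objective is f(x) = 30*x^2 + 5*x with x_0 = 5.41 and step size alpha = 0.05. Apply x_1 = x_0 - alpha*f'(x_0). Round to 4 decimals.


We compute the gradient at x_0 and apply the update.
f'(x) = 60*x + 5
f'(5.41) = 60*5.41 + 5 = 329.6
x_1 = 5.41 - 0.05*329.6 = -11.07


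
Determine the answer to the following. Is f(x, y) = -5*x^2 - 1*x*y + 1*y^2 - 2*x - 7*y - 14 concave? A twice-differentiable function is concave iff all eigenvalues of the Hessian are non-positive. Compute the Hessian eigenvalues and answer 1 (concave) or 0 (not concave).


The Hessian of f(x,y) = -5*x^2 - 1*x*y + 1*y^2 - 2*x - 7*y - 14 is:
H = [[-10, -1], [-1, 2]]
Trace = -10 + 2 = -8
Determinant = -10*2 - (-1)^2 = -21
Discriminant = (-8)^2 - 4*-21 = 148.0
Eigenvalues: lambda_1 = -10.0828, lambda_2 = 2.0828
The function is not concave.

0


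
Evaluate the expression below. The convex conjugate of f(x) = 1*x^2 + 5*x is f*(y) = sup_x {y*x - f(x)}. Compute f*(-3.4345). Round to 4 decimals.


f*(y) = sup_x {y*x - a*x^2 - b*x} = sup_x {(y-b)*x - a*x^2}
FOC: (y - b) - 2a*x = 0 => x* = (y - b)/(2a)
x* = (-3.4345 - 5)/(2*1) = -4.2173
f*(-3.4345) = (y-b)^2/(4a) = (-3.4345 - 5)^2/(4*1)
= 71.1408/4 = 17.7852


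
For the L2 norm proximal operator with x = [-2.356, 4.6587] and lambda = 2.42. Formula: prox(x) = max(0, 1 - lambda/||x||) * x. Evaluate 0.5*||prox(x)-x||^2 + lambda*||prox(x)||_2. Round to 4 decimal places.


Step 1: Compute ||x||.
||x|| = 5.2206
Step 2: Compute scaling factor.
scale = max(0, 1 - 2.42/5.2206) = 0.5364
Step 3: prox(x) = [-1.2639, 2.4992]
||prox(x)|| = 2.8006
Step 4: Proximal objective.
0.5*||prox-x||^2 = 2.9282
lambda*||prox|| = 6.7775
Total = 9.7055


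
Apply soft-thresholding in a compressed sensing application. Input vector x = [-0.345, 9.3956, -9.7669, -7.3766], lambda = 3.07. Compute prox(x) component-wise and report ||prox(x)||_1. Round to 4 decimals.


Soft-thresholding with lambda = 3.07:
prox(-0.345) = sign(-0.345)*max(|-0.345| - 3.07, 0) = 0.0
prox(9.3956) = sign(9.3956)*max(|9.3956| - 3.07, 0) = 6.3256
prox(-9.7669) = sign(-9.7669)*max(|-9.7669| - 3.07, 0) = -6.6969
prox(-7.3766) = sign(-7.3766)*max(|-7.3766| - 3.07, 0) = -4.3066
prox(x) = [0.0, 6.3256, -6.6969, -4.3066]
||prox(x)||_1 = 0.0 + 6.3256 + 6.6969 + 4.3066 = 17.3291


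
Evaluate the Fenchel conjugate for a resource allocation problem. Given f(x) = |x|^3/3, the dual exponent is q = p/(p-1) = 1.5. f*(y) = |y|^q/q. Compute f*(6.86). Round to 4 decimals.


The conjugate exponent q satisfies 1/p + 1/q = 1.
p = 3, so q = 3/(3 - 1) = 1.5
|y|^q = 6.86^1.5 = 17.9674
f*(6.86) = 17.9674 / 1.5 = 11.9783


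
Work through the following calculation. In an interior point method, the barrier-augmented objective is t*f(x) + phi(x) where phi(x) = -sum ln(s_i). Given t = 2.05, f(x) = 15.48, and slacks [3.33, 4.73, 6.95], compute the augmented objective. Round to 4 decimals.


Step 1: Compute log-barrier.
ln values: [1.203, 1.5539, 1.9387]
phi = -(1.203 + 1.5539 + 1.9387) = -4.6956
Step 2: Compute augmented objective.
t*f(x) = 2.05*15.48 = 31.734
Total = 31.734 - 4.6956 = 27.0384


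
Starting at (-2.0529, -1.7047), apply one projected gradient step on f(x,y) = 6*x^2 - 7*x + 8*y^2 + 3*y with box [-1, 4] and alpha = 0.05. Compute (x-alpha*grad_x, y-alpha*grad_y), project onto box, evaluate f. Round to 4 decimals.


Step 1: Compute gradient at (-2.0529, -1.7047).
grad_x = 2*6*-2.0529 - 7 = -31.6348
grad_y = 2*8*-1.7047 + 3 = -24.2752
Step 2: Gradient step.
x_raw = -2.0529 - 0.05*-31.6348 = -0.4712
y_raw = -1.7047 - 0.05*-24.2752 = -0.4909
Step 3: Project onto [-1, 4].
x_proj = clip(-0.4712) = -0.4712
y_proj = clip(-0.4909) = -0.4909
Step 4: Evaluate f.
f(-0.4712, -0.4909) = 5.0854


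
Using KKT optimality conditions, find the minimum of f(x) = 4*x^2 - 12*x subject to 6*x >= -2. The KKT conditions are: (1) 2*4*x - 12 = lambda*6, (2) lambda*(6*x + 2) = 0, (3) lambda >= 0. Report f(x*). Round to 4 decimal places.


Step 1: Try lambda = 0 (constraint inactive).
Stationarity: 2*4*x - 12 = 0
x* = 12/(2*4) = 1.5
Check constraint: 6*1.5 = 9.0 >= -2 -- satisfied.
Step 2: Compute optimal value.
f(x*) = 4*1.5^2 - 12*1.5 = -9.0


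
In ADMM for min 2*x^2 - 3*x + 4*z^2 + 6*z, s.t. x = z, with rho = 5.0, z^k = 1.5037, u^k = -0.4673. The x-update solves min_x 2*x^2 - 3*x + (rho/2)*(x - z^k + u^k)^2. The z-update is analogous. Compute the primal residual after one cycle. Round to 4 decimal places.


ADMM iteration with rho = 5.0, z^k = 1.5037, u^k = -0.4673
Step 1: x-update.
Minimize 2*x^2 - 3*x + (5.0/2)*(x - 1.5037 - 0.4673)^2
FOC: (2*2 + 5.0)*x = 3 + 5.0*(1.5037 + 0.4673)
x^{k+1} = 1.4283
Step 2: z-update.
Minimize 4*z^2 + 6*z + (5.0/2)*(1.4283 - z - 0.4673)^2
FOC: (2*4 + 5.0)*z = -6 + 5.0*(1.4283 - 0.4673)
z^{k+1} = -0.0919
Step 3: u-update.
u^{k+1} = -0.4673 + 1.4283 + 0.0919 = 1.0529
Step 4: Primal residual = |1.4283 + 0.0919| = 1.5202


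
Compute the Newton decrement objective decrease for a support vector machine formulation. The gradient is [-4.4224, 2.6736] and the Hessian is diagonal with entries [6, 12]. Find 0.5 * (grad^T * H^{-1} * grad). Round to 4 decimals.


Step 1: H is diagonal, so H^(-1) * g = [-0.7371, 0.2228].
Step 2: g^T H^(-1) g = sum_i g_i^2 / H_ii
  = (-4.4224)^2/6 + (2.6736)^2/12
  = 3.2596 + 0.5957 = 3.8553
Step 3: Objective decrease = 0.5 * g^T H^(-1) g = 1.9276


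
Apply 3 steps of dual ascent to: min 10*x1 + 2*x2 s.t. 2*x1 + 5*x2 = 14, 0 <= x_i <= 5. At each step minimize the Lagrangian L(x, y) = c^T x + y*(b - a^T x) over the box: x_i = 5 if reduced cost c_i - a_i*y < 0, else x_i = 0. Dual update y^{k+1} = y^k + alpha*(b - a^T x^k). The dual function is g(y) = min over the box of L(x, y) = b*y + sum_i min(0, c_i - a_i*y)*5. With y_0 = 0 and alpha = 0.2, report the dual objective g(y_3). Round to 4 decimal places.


Dual ascent for LP: min 10*x1 + 2*x2, 2*x1 + 5*x2 = 14, 0 <= x_i <= 5
Step 1: y^k = 0.0, reduced costs: (10.0, 2.0)
  x^k = (0.0, 0.0), subgradient = b - a^T x = 14.0
  y^{k+1} = 0.0 + 0.2*14.0 = 2.8
Step 2: y^k = 2.8, reduced costs: (4.4, -12.0)
  x^k = (0.0, 5.0), subgradient = b - a^T x = -11.0
  y^{k+1} = 2.8 + 0.2*-11.0 = 0.6
Step 3: y^k = 0.6, reduced costs: (8.8, -1.0)
  x^k = (0.0, 5.0), subgradient = b - a^T x = -11.0
  y^{k+1} = 0.6 + 0.2*-11.0 = -1.6
Dual objective at y_3 = -1.6: reduced costs (13.2, 10.0), box minimizer x = (0.0, 0.0)
g(y_3) = b*y + (c1 - a1*y)*x1 + (c2 - a2*y)*x2 = 14*(-1.6) + 13.2*0.0 + 10.0*0.0 = -22.4 + 0.0 + 0.0 = -22.4


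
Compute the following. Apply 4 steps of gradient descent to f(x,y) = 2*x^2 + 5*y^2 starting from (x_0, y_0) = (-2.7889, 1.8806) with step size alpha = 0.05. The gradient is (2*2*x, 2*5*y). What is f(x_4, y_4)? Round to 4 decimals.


Gradient descent on f(x,y) = 2*x^2 + 5*y^2.
Starting point: (-2.7889, 1.8806), alpha = 0.05
Step 1: grad_x = 2*2*-2.7889 = -11.1556, grad_y = 2*5*1.8806 = 18.806
  x_1 = -2.7889 - 0.05*-11.1556 = -2.2311
  y_1 = 1.8806 - 0.05*18.806 = 0.9403
Step 2: grad_x = 2*2*-2.2311 = -8.9245, grad_y = 2*5*0.9403 = 9.403
  x_2 = -2.2311 - 0.05*-8.9245 = -1.7849
  y_2 = 0.9403 - 0.05*9.403 = 0.4702
Step 3: grad_x = 2*2*-1.7849 = -7.1396, grad_y = 2*5*0.4702 = 4.7015
  x_3 = -1.7849 - 0.05*-7.1396 = -1.4279
  y_3 = 0.4702 - 0.05*4.7015 = 0.2351
Step 4: grad_x = 2*2*-1.4279 = -5.7117, grad_y = 2*5*0.2351 = 2.3508
  x_4 = -1.4279 - 0.05*-5.7117 = -1.1423
  y_4 = 0.2351 - 0.05*2.3508 = 0.1175
f(-1.1423, 0.1175) = 2*(-1.1423)^2 + 5*0.1175^2 = 2.6789


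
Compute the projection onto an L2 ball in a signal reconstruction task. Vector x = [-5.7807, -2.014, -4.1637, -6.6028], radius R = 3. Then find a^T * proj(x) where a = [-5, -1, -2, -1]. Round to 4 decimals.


Step 1: Compute ||x|| (intermediates to 6 decimals).
||x|| = sqrt((-5.7807)^2 + (-2.014)^2 + (-4.1637)^2 + (-6.6028)^2) = 9.919983
Step 2: Project.
Since ||x|| > R, scale = R/||x|| = 3/9.919983 = 0.30242, proj(x) = scale * x
proj(x) = [-1.748199, -0.609074, -1.259186, -1.996819]
Step 3: Dot product.
a^T * proj(x) = -5*(-1.748199) - 1*(-0.609074) - 2*(-1.259186) - 1*(-1.996819) = 13.8653


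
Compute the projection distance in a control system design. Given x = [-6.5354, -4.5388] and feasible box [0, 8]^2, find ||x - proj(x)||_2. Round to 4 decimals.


Project each component onto [0, 8].
clip(-6.5354) = 0.0, clip(-4.5388) = 0.0
Projection = [0.0, 0.0]
Squared diffs: [42.7115, 20.6007]
Distance = sqrt(63.3122) = 7.9569


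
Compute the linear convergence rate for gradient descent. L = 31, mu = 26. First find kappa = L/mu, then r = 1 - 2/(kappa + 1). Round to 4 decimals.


Step 1: Compute the condition number.
kappa = L/mu = 31/26 = 1.1923
Step 2: Compute the convergence rate.
r = 1 - 2/(kappa + 1) = 1 - 2*mu/(L + mu) = (L - mu)/(L + mu) = 5/57 = 0.0877


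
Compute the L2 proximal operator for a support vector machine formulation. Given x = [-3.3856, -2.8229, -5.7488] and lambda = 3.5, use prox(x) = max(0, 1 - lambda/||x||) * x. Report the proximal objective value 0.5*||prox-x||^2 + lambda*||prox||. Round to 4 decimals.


Step 1: Compute ||x||.
||x|| = 7.2443
Step 2: Compute scaling factor.
scale = max(0, 1 - 3.5/7.2443) = 0.5169
Step 3: prox(x) = [-1.7499, -1.459, -2.9713]
||prox(x)|| = 3.7443
Step 4: Proximal objective.
0.5*||prox-x||^2 = 6.125
lambda*||prox|| = 13.1051
Total = 19.23


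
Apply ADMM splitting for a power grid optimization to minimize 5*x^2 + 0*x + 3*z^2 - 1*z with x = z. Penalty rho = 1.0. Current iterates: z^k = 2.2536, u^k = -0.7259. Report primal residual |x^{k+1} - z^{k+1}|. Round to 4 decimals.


ADMM iteration with rho = 1.0, z^k = 2.2536, u^k = -0.7259
Step 1: x-update.
Minimize 5*x^2 + 0*x + (1.0/2)*(x - 2.2536 - 0.7259)^2
FOC: (2*5 + 1.0)*x = 0 + 1.0*(2.2536 + 0.7259)
x^{k+1} = 0.2709
Step 2: z-update.
Minimize 3*z^2 - 1*z + (1.0/2)*(0.2709 - z - 0.7259)^2
FOC: (2*3 + 1.0)*z = 1 + 1.0*(0.2709 - 0.7259)
z^{k+1} = 0.0779
Step 3: u-update.
u^{k+1} = -0.7259 + 0.2709 - 0.0779 = -0.5329
Step 4: Primal residual = |0.2709 - 0.0779| = 0.193


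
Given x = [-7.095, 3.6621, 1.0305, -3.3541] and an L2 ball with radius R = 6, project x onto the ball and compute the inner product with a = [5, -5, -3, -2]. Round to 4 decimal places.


Step 1: Compute ||x|| (intermediates to 6 decimals).
||x|| = sqrt((-7.095)^2 + 3.6621^2 + 1.0305^2 + (-3.3541)^2) = 8.721348
Step 2: Project.
Since ||x|| > R, scale = R/||x|| = 6/8.721348 = 0.687967, proj(x) = scale * x
proj(x) = [-4.881126, 2.519404, 0.70895, -2.30751]
Step 3: Dot product.
a^T * proj(x) = 5*(-4.881126) - 5*2.519404 - 3*0.70895 - 2*(-2.30751) = -34.5145


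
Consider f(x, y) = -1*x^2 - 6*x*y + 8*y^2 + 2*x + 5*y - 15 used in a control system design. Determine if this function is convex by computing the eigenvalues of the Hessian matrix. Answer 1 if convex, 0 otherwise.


The Hessian of f(x,y) = -1*x^2 - 6*x*y + 8*y^2 + 2*x + 5*y - 15 is:
H = [[-2, -6], [-6, 16]]
Trace = -2 + 16 = 14
Determinant = -2*16 - (-6)^2 = -68
Discriminant = (14)^2 - 4*-68 = 468.0
Eigenvalues: lambda_1 = -3.8167, lambda_2 = 17.8167
The function is not convex.

0


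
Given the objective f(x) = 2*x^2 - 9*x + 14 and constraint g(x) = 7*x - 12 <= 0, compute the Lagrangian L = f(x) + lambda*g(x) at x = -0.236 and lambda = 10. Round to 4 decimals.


Step 1: Evaluate f(x).
f(-0.236) = 2*(-0.236)^2 - 9*(-0.236) + 14 = 16.2354
Step 2: Evaluate g(x).
g(-0.236) = 7*-0.236 - 12 = -13.652
Step 3: Compute Lagrangian.
L = 16.2354 + 10*-13.652 = -120.2846


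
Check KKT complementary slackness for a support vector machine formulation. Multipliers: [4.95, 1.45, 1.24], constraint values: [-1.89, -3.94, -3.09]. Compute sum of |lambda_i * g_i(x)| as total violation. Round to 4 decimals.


KKT complementary slackness check:
lambda_1 * g_1 = 4.95 * -1.89 = -9.3555
lambda_2 * g_2 = 1.45 * -3.94 = -5.713
lambda_3 * g_3 = 1.24 * -3.09 = -3.8316
Total violation = 9.3555 + 5.713 + 3.8316 = 18.9001


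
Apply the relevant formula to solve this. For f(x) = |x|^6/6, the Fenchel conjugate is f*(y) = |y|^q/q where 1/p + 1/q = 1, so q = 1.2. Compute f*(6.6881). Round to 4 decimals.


The conjugate exponent q satisfies 1/p + 1/q = 1.
p = 6, so q = 6/(6 - 1) = 1.2
|y|^q = 6.6881^1.2 = 9.7806
f*(6.6881) = 9.7806 / 1.2 = 8.1505


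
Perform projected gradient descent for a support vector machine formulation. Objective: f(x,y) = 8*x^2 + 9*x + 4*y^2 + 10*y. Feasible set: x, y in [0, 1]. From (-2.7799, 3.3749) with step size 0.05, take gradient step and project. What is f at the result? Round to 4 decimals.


Step 1: Compute gradient at (-2.7799, 3.3749).
grad_x = 2*8*-2.7799 + 9 = -35.4784
grad_y = 2*4*3.3749 + 10 = 36.9992
Step 2: Gradient step.
x_raw = -2.7799 - 0.05*-35.4784 = -1.006
y_raw = 3.3749 - 0.05*36.9992 = 1.5249
Step 3: Project onto [0, 1].
x_proj = clip(-1.006) = 0.0
y_proj = clip(1.5249) = 1.0
Step 4: Evaluate f.
f(0.0, 1.0) = 14.0


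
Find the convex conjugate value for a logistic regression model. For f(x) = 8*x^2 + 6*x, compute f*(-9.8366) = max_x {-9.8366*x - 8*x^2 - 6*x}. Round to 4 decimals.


f*(y) = sup_x {y*x - a*x^2 - b*x} = sup_x {(y-b)*x - a*x^2}
FOC: (y - b) - 2a*x = 0 => x* = (y - b)/(2a)
x* = (-9.8366 - 6)/(2*8) = -0.9898
f*(-9.8366) = (y-b)^2/(4a) = (-9.8366 - 6)^2/(4*8)
= 250.7979/32 = 7.8374


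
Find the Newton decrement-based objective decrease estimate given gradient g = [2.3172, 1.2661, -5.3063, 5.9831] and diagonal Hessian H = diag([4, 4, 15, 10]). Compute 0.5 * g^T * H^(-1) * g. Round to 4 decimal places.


Step 1: H is diagonal, so H^(-1) * g = [0.5793, 0.3165, -0.3538, 0.5983].
Step 2: g^T H^(-1) g = sum_i g_i^2 / H_ii
  = (2.3172)^2/4 + (1.2661)^2/4 + (-5.3063)^2/15 + (5.9831)^2/10
  = 1.3424 + 0.4008 + 1.8771 + 3.5797 = 7.2
Step 3: Objective decrease = 0.5 * g^T H^(-1) g = 3.6


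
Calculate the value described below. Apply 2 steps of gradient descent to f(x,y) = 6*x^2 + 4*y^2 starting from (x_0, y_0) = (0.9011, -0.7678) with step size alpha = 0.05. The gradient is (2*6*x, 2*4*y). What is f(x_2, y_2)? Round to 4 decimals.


Gradient descent on f(x,y) = 6*x^2 + 4*y^2.
Starting point: (0.9011, -0.7678), alpha = 0.05
Step 1: grad_x = 2*6*0.9011 = 10.8132, grad_y = 2*4*-0.7678 = -6.1424
  x_1 = 0.9011 - 0.05*10.8132 = 0.3604
  y_1 = -0.7678 - 0.05*-6.1424 = -0.4607
Step 2: grad_x = 2*6*0.3604 = 4.3253, grad_y = 2*4*-0.4607 = -3.6854
  x_2 = 0.3604 - 0.05*4.3253 = 0.1442
  y_2 = -0.4607 - 0.05*-3.6854 = -0.2764
f(0.1442, -0.2764) = 6*0.1442^2 + 4*(-0.2764)^2 = 0.4303


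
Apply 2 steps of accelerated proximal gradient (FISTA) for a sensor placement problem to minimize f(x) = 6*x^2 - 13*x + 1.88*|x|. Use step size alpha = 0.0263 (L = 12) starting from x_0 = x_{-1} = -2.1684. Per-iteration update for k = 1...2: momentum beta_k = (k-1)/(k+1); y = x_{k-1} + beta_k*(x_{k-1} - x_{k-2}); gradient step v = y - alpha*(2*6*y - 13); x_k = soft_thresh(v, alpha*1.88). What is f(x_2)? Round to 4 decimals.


FISTA on f(x) = 6*x^2 - 13*x + 1.88*|x|
L = 12, alpha = 0.0263
Iteration 1: beta = 0.0, y = -2.1684 + 0.0*(-2.1684 + 2.1684) = -2.1684
  grad(y) = -39.0208, v = y - alpha*grad = -1.1422
  prox(v) = soft_thresh(-1.1422, 0.0494) = -1.0927
Iteration 2: beta = 0.3333, y = -1.0927 + 0.3333*(-1.0927 + 2.1684) = -0.7341
  grad(y) = -21.8097, v = y - alpha*grad = -0.1605
  prox(v) = soft_thresh(-0.1605, 0.0494) = -0.1111
f(x_2) = 6*(-0.1111)^2 - 13*(-0.1111) + 1.88*|-0.1111| = 1.7273


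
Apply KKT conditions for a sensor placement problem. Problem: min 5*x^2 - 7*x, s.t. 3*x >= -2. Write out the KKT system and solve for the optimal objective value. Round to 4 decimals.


Step 1: Try lambda = 0 (constraint inactive).
Stationarity: 2*5*x - 7 = 0
x* = 7/(2*5) = 0.7
Check constraint: 3*0.7 = 2.1 >= -2 -- satisfied.
Step 2: Compute optimal value.
f(x*) = 5*0.7^2 - 7*0.7 = -2.45


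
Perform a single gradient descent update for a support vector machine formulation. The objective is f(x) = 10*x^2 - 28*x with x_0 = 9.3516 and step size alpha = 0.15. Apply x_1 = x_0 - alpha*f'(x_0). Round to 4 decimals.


We compute the gradient at x_0 and apply the update.
f'(x) = 20*x - 28
f'(9.3516) = 20*9.3516 - 28 = 159.032
x_1 = 9.3516 - 0.15*159.032 = -14.5032


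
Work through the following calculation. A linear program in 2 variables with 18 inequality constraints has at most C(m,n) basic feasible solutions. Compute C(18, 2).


Each vertex corresponds to some choice of n active constraints out of m, so the number of vertices is at most C(m, n) = m! / (n!(m-n)!).
m = 18, n = 2
Numerator: 18 * 17
Denominator: 2! = 2
C(18, 2) = 153


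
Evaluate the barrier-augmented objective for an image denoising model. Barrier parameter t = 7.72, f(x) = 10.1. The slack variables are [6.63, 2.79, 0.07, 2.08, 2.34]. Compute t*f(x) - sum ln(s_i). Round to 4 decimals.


Step 1: Compute log-barrier.
ln values: [1.8916, 1.026, -2.6593, 0.7324, 0.8502]
phi = -(1.8916 + 1.026 - 2.6593 + 0.7324 + 0.8502) = -1.8409
Step 2: Compute augmented objective.
t*f(x) = 7.72*10.1 = 77.972
Total = 77.972 - 1.8409 = 76.1311


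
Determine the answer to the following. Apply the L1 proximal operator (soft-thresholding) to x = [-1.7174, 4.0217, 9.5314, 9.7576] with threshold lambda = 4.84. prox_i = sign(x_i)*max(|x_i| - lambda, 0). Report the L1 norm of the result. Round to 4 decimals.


Soft-thresholding with lambda = 4.84:
prox(-1.7174) = sign(-1.7174)*max(|-1.7174| - 4.84, 0) = 0.0
prox(4.0217) = sign(4.0217)*max(|4.0217| - 4.84, 0) = 0.0
prox(9.5314) = sign(9.5314)*max(|9.5314| - 4.84, 0) = 4.6914
prox(9.7576) = sign(9.7576)*max(|9.7576| - 4.84, 0) = 4.9176
prox(x) = [0.0, 0.0, 4.6914, 4.9176]
||prox(x)||_1 = 0.0 + 0.0 + 4.6914 + 4.9176 = 9.609


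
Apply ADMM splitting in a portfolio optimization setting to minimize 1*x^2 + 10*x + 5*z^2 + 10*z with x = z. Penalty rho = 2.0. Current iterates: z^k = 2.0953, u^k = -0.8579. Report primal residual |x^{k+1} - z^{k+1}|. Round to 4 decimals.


ADMM iteration with rho = 2.0, z^k = 2.0953, u^k = -0.8579
Step 1: x-update.
Minimize 1*x^2 + 10*x + (2.0/2)*(x - 2.0953 - 0.8579)^2
FOC: (2*1 + 2.0)*x = -10 + 2.0*(2.0953 + 0.8579)
x^{k+1} = -1.0234
Step 2: z-update.
Minimize 5*z^2 + 10*z + (2.0/2)*(-1.0234 - z - 0.8579)^2
FOC: (2*5 + 2.0)*z = -10 + 2.0*(-1.0234 - 0.8579)
z^{k+1} = -1.1469
Step 3: u-update.
u^{k+1} = -0.8579 - 1.0234 + 1.1469 = -0.7344
Step 4: Primal residual = |-1.0234 + 1.1469| = 0.1235


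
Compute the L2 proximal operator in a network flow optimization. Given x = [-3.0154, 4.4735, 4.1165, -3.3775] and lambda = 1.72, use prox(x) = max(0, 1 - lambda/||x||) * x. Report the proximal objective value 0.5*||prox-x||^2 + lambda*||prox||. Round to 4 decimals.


Step 1: Compute ||x||.
||x|| = 7.5801
Step 2: Compute scaling factor.
scale = max(0, 1 - 1.72/7.5801) = 0.7731
Step 3: prox(x) = [-2.3312, 3.4584, 3.1824, -2.6111]
||prox(x)|| = 5.8601
Step 4: Proximal objective.
0.5*||prox-x||^2 = 1.4792
lambda*||prox|| = 10.0794
Total = 11.5586


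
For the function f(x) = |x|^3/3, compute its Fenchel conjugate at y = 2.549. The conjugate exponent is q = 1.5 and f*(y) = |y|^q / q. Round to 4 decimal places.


The conjugate exponent q satisfies 1/p + 1/q = 1.
p = 3, so q = 3/(3 - 1) = 1.5
|y|^q = 2.549^1.5 = 4.0696
f*(2.549) = 4.0696 / 1.5 = 2.7131


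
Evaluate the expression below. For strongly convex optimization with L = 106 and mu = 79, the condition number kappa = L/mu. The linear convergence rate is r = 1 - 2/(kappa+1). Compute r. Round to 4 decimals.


Step 1: Compute the condition number.
kappa = L/mu = 106/79 = 1.3418
Step 2: Compute the convergence rate.
r = 1 - 2/(kappa + 1) = 1 - 2*mu/(L + mu) = (L - mu)/(L + mu) = 27/185 = 0.1459


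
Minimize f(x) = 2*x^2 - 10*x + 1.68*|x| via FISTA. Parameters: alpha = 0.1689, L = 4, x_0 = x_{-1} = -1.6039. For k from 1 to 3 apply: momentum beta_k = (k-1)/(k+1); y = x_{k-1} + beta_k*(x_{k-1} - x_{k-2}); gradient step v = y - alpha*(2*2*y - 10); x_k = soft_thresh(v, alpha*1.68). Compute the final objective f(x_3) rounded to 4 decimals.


FISTA on f(x) = 2*x^2 - 10*x + 1.68*|x|
L = 4, alpha = 0.1689
Iteration 1: beta = 0.0, y = -1.6039 + 0.0*(-1.6039 + 1.6039) = -1.6039
  grad(y) = -16.4156, v = y - alpha*grad = 1.1687
  prox(v) = soft_thresh(1.1687, 0.2838) = 0.8849
Iteration 2: beta = 0.3333, y = 0.8849 + 0.3333*(0.8849 + 1.6039) = 1.7146
  grad(y) = -3.1418, v = y - alpha*grad = 2.2452
  prox(v) = soft_thresh(2.2452, 0.2838) = 1.9615
Iteration 3: beta = 0.5, y = 1.9615 + 0.5*(1.9615 - 0.8849) = 2.4997
  grad(y) = -0.0012, v = y - alpha*grad = 2.4999
  prox(v) = soft_thresh(2.4999, 0.2838) = 2.2162
f(x_3) = 2*2.2162^2 - 10*2.2162 + 1.68*|2.2162| = -8.6157


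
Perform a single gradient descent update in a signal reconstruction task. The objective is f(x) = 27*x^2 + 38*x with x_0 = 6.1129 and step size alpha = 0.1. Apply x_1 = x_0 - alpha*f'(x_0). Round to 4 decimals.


We compute the gradient at x_0 and apply the update.
f'(x) = 54*x + 38
f'(6.1129) = 54*6.1129 + 38 = 368.0966
x_1 = 6.1129 - 0.1*368.0966 = -30.6968


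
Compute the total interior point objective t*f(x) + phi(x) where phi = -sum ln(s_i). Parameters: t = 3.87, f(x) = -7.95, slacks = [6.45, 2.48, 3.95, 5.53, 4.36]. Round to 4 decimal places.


Step 1: Compute log-barrier.
ln values: [1.8641, 0.9083, 1.3737, 1.7102, 1.4725]
phi = -(1.8641 + 0.9083 + 1.3737 + 1.7102 + 1.4725) = -7.3287
Step 2: Compute augmented objective.
t*f(x) = 3.87*-7.95 = -30.7665
Total = -30.7665 - 7.3287 = -38.0952


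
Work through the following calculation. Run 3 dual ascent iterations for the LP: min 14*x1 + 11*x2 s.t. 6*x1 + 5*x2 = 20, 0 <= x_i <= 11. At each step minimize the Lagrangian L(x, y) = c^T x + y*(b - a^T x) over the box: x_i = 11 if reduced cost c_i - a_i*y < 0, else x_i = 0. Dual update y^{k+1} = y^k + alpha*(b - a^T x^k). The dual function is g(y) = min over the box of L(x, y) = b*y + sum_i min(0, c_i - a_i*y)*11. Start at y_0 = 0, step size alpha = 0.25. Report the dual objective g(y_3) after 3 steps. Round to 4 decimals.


Dual ascent for LP: min 14*x1 + 11*x2, 6*x1 + 5*x2 = 20, 0 <= x_i <= 11
Step 1: y^k = 0.0, reduced costs: (14.0, 11.0)
  x^k = (0.0, 0.0), subgradient = b - a^T x = 20.0
  y^{k+1} = 0.0 + 0.25*20.0 = 5.0
Step 2: y^k = 5.0, reduced costs: (-16.0, -14.0)
  x^k = (11.0, 11.0), subgradient = b - a^T x = -101.0
  y^{k+1} = 5.0 + 0.25*-101.0 = -20.25
Step 3: y^k = -20.25, reduced costs: (135.5, 112.25)
  x^k = (0.0, 0.0), subgradient = b - a^T x = 20.0
  y^{k+1} = -20.25 + 0.25*20.0 = -15.25
Dual objective at y_3 = -15.25: reduced costs (105.5, 87.25), box minimizer x = (0.0, 0.0)
g(y_3) = b*y + (c1 - a1*y)*x1 + (c2 - a2*y)*x2 = 20*(-15.25) + 105.5*0.0 + 87.25*0.0 = -305.0 + 0.0 + 0.0 = -305.0
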